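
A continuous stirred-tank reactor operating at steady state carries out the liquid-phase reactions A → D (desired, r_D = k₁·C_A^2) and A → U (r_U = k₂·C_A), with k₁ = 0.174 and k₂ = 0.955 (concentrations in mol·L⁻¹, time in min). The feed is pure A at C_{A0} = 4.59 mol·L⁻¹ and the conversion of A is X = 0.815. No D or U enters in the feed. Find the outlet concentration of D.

Exit C_A = C_{A0}(1−X) = 4.59×0.185 = 0.8492 mol·L⁻¹.
Rates in a CSTR are evaluated at the outlet concentration: r_D = 0.174×0.8492^2 = 0.1255, r_U = 0.955×0.8492 = 0.8109.
Fraction of consumed A going to D: r_D/(r_D+r_U) = 0.1340.
C_D = 0.1340·C_{A0}·X = 0.1340×4.59×0.815 = 0.501 mol·L⁻¹.

0.501 mol·L⁻¹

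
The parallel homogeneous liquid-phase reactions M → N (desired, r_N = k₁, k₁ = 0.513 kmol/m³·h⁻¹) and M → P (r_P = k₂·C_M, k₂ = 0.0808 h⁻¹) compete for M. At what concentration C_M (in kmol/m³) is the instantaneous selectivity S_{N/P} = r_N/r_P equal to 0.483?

13.1 kmol/m³

S_{N/P} = (k₁/k₂)·C_M⁻¹ ⇒ C_M = (S·k₂/k₁)^(-1).
= (0.483×0.0808/0.513)^(-1) = (0.07607)^(-1) = 13.1 kmol/m³.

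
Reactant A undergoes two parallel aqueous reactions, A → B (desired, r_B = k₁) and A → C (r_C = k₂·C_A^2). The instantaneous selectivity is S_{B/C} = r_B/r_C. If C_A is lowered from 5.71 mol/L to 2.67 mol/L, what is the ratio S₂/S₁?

S_{B/C} = (k₁/k₂)·C_A^-2, so S₂/S₁ = (C_{A,2}/C_{A,1})^-2.
= (2.67/5.71)^(-2) = (0.4676)^(-2) = 4.57.
Selectivity toward B rises as C_A falls — low-concentration operation is favoured.

4.57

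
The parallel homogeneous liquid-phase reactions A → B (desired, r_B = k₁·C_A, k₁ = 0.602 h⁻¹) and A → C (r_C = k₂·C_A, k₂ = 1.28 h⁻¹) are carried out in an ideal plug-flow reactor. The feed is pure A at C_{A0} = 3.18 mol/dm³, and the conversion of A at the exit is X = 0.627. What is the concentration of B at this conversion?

C_A = C_{A0}(1−X) = 1.186 mol/dm³.
Both paths are first order in A, so the instantaneous fraction to B is constant: dC_B/d(−C_A) = k₁/(k₁+k₂) = 0.3199.
C_B = 0.3199·(C_{A0}−C_A) = 0.3199×1.994 = 0.638 mol/dm³.

0.638 mol/dm³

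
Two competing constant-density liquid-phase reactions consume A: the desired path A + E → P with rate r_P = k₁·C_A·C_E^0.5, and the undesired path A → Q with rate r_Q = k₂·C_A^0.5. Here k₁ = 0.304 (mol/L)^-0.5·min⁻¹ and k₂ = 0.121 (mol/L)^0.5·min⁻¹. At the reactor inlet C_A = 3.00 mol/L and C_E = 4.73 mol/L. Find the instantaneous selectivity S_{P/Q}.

9.46

S_{P/Q} = r_P/r_Q = (k₁·C_A·C_E^0.5)/(k₂·C_A^0.5) = (k₁/k₂)·C_A^0.5·C_E^0.5.
= (0.304×3.000×4.730^0.5) / (0.121×3.000^0.5) = 1.983/0.2096 = 9.46.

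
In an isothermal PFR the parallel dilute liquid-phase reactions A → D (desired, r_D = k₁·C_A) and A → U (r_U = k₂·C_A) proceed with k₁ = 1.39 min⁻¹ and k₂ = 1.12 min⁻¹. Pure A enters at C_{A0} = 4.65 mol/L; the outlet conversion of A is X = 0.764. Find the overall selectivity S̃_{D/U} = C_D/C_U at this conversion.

1.24

C_A = C_{A0}(1−X) = 1.097 mol/L.
Both paths are first order in A, so the instantaneous fraction to D is constant: dC_D/d(−C_A) = k₁/(k₁+k₂) = 0.5538.
C_D = 0.5538·(C_{A0}−C_A) = 0.5538×3.553 = 1.97 mol/L.
C_U = (C_{A0}−C_A)−C_D = 1.585 mol/L; S̃_{D/U} = 1.967/1.585 = 1.24.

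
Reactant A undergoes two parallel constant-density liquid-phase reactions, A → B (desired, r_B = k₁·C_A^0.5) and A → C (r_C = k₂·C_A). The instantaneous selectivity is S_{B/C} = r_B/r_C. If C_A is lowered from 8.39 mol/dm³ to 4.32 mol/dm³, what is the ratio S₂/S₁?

1.39

S_{B/C} = (k₁/k₂)·C_A^-0.5, so S₂/S₁ = (C_{A,2}/C_{A,1})^-0.5.
= (4.32/8.39)^(-0.5) = (0.5149)^(-0.5) = 1.39.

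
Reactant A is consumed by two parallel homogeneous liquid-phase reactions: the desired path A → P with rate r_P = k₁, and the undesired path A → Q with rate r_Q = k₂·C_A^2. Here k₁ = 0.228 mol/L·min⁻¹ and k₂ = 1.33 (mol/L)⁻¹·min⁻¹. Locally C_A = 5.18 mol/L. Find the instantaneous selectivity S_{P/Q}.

S_{P/Q} = r_P/r_Q = (k₁)/(k₂·C_A^2) = (k₁/k₂)·C_A^-2.
= (0.228) / (1.33×5.180^2) = 0.2280/35.69 = 0.00639.

0.00639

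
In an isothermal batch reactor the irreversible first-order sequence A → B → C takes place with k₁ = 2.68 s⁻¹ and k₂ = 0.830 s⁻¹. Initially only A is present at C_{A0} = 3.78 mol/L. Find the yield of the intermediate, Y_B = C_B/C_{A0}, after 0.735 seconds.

0.585

For first-order series with pure A initially, C_B(t) = k₁C_{A0}/(k₂−k₁)·(e^(−k₁t) − e^(−k₂t)).
e^(−k₁t) = e^(−2.68×0.735) = e^(−1.970) = 0.1395; e^(−k₂t) = e^(−0.6100) = 0.5433.
C_B = 2.68×3.78/(0.830−2.68) × (0.1395−0.5433) = (-5.476)×(-0.4038) = 2.211 mol/L.
Y_B = C_B/C_{A0} = 2.211/3.78 = 0.585.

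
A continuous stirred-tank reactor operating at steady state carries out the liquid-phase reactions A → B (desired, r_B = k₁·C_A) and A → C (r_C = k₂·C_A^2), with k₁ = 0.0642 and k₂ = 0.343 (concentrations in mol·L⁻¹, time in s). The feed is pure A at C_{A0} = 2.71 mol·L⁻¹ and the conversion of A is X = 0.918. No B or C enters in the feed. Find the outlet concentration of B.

1.14 mol·L⁻¹

Exit C_A = C_{A0}(1−X) = 2.71×0.0820 = 0.2222 mol·L⁻¹.
A CSTR operates uniformly at the exit composition, giving r_B = 0.01427 and r_C = 0.01694 (each k·C_A^n at C_A = 0.2222).
Fraction of consumed A going to B: r_B/(r_B+r_C) = 0.4572.
C_B = 0.4572·C_{A0}·X = 0.4572×2.71×0.918 = 1.14 mol·L⁻¹.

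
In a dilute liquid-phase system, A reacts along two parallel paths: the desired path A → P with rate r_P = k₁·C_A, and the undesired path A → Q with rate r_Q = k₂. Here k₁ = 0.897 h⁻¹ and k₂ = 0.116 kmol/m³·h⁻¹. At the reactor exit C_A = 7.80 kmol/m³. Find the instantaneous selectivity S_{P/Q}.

60.3

S_{P/Q} = r_P/r_Q = (k₁·C_A)/(k₂) = (k₁/k₂)·C_A.
= (0.897×7.800) / (0.116) = 6.997/0.1160 = 60.3.
Since the desired path is higher order in A, keeping C_A high (PFR or concentrated feed) favours P.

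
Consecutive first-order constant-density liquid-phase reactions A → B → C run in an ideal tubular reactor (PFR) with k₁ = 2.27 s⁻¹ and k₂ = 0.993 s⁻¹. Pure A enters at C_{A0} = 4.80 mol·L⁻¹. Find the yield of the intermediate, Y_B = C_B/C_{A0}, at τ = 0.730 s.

For first-order series with pure A initially, C_B(τ) = k₁C_{A0}/(k₂−k₁)·(e^(−k₁τ) − e^(−k₂τ)).
e^(−k₁τ) = e^(−2.27×0.730) = e^(−1.657) = 0.1907; e^(−k₂τ) = e^(−0.7249) = 0.4844.
C_B = 2.27×4.80/(0.993−2.27) × (0.1907−0.4844) = (-8.532)×(-0.2937) = 2.506 mol·L⁻¹.
Y_B = C_B/C_{A0} = 2.506/4.80 = 0.522.

0.522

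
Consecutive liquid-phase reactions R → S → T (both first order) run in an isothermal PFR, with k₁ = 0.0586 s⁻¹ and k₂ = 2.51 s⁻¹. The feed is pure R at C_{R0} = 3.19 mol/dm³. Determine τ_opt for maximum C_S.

1.53 s

Setting dC_S/dτ = 0 gives τ_opt = ln(k₂/k₁)/(k₂−k₁).
= ln(2.51/0.0586)/(2.51−0.0586) = ln(42.83)/2.451 = 3.757/2.451 = 1.53 s.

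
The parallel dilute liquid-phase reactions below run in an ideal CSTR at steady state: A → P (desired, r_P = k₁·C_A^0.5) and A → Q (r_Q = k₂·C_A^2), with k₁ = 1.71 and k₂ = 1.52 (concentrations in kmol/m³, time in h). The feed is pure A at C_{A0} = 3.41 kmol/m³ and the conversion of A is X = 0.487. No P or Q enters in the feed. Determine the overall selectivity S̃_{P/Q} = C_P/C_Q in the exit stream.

Exit C_A = C_{A0}(1−X) = 3.41×0.513 = 1.749 kmol/m³.
In a CSTR the entire volume is at exit conditions, so r_P = 1.71×1.749^0.5 = 2.262 and r_Q = 1.52×1.749^2 = 4.651.
Overall selectivity = C_P/C_Q = r_Pτ/(r_Qτ) = r_P/r_Q = 0.486.

0.486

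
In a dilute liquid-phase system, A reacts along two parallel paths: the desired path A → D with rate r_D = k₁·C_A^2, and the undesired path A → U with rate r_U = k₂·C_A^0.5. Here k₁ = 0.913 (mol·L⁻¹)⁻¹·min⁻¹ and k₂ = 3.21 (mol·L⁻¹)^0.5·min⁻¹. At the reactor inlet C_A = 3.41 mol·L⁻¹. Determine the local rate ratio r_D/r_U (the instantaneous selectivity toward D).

S_{D/U} = r_D/r_U = (k₁·C_A^2)/(k₂·C_A^0.5) = (k₁/k₂)·C_A^1.5.
= (0.913×3.410^2) / (3.21×3.410^0.5) = 10.62/5.928 = 1.79.
Since the desired path is higher order in A, keeping C_A high (PFR or concentrated feed) favours D.

1.79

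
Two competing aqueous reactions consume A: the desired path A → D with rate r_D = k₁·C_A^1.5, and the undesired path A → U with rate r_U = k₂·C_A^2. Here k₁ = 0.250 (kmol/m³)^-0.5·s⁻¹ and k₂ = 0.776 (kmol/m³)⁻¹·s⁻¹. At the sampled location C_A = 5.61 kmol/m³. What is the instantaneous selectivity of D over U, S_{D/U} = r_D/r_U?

S_{D/U} = r_D/r_U = (k₁·C_A^1.5)/(k₂·C_A^2) = (k₁/k₂)·C_A^-0.5.
= (0.250×5.610^1.5) / (0.776×5.610^2) = 3.322/24.42 = 0.136.

0.136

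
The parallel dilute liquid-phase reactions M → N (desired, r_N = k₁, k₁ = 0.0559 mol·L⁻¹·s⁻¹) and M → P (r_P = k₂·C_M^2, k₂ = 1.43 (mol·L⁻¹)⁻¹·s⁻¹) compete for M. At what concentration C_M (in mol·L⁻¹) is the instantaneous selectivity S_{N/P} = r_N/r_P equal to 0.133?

S_{N/P} = (k₁/k₂)·C_M^-2 ⇒ C_M = (S·k₂/k₁)^(-0.5).
= (0.133×1.43/0.0559)^(-0.5) = (3.402)^(-0.5) = 0.542 mol·L⁻¹.

0.542 mol·L⁻¹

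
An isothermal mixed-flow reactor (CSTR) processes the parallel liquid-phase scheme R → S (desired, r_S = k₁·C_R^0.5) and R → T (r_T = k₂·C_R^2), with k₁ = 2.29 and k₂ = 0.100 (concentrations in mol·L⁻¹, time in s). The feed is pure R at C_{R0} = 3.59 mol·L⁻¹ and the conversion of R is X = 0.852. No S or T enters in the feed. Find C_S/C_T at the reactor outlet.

59.1

Exit C_R = C_{R0}(1−X) = 3.59×0.148 = 0.5313 mol·L⁻¹.
Rates in a CSTR are evaluated at the outlet concentration: r_S = 2.29×0.5313^0.5 = 1.669, r_T = 0.100×0.5313^2 = 0.02823.
Overall selectivity = C_S/C_T = r_Sτ/(r_Tτ) = r_S/r_T = 59.1.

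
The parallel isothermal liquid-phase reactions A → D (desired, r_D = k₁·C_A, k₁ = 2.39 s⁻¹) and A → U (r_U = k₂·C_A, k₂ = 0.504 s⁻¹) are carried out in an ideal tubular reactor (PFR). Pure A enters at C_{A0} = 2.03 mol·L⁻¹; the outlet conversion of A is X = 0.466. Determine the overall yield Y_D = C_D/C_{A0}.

C_A = C_{A0}(1−X) = 1.084 mol·L⁻¹.
Both paths are first order in A, so the instantaneous fraction to D is constant: dC_D/d(−C_A) = k₁/(k₁+k₂) = 0.8258.
C_D = 0.8258·(C_{A0}−C_A) = 0.8258×0.9460 = 0.781 mol·L⁻¹.
Y_D = C_D/C_{A0} = 0.7812/2.03 = 0.385.

0.385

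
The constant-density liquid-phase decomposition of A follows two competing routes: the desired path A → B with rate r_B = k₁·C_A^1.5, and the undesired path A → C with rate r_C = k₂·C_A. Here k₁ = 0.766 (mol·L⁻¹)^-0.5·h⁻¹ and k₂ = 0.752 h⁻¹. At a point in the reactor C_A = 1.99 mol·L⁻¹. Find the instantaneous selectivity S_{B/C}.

1.44

S_{B/C} = r_B/r_C = (k₁·C_A^1.5)/(k₂·C_A) = (k₁/k₂)·C_A^0.5.
= (0.766×1.990^1.5) / (0.752×1.990) = 2.150/1.496 = 1.44.
Since the desired path is higher order in A, keeping C_A high (PFR or concentrated feed) favours B.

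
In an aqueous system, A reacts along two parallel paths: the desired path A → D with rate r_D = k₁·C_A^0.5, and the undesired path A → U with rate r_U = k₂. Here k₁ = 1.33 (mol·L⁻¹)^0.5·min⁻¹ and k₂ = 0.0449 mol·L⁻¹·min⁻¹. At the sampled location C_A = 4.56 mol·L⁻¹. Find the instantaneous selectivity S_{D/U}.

63.3

S_{D/U} = r_D/r_U = (k₁·C_A^0.5)/(k₂) = (k₁/k₂)·C_A^0.5.
= (1.33×4.560^0.5) / (0.0449) = 2.840/0.04490 = 63.3.
Since the desired path is higher order in A, keeping C_A high (PFR or concentrated feed) favours D.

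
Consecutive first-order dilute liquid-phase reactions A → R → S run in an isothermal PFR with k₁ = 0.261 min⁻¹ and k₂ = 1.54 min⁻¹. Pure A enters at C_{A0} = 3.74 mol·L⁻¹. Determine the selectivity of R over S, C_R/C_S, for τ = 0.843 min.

For first-order series with pure A initially, C_R(τ) = k₁C_{A0}/(k₂−k₁)·(e^(−k₁τ) − e^(−k₂τ)).
e^(−k₁τ) = e^(−0.261×0.843) = e^(−0.2200) = 0.8025; e^(−k₂τ) = e^(−1.298) = 0.2730.
C_R = 0.261×3.74/(1.54−0.261) × (0.8025−0.2730) = 0.7632×0.5295 = 0.4041 mol·L⁻¹.
C_A = C_{A0}e^(−k₁τ) = 3.001 mol·L⁻¹, so C_S = C_{A0}−C_A−C_R = 0.3345 mol·L⁻¹; C_R/C_S = 1.21.

1.21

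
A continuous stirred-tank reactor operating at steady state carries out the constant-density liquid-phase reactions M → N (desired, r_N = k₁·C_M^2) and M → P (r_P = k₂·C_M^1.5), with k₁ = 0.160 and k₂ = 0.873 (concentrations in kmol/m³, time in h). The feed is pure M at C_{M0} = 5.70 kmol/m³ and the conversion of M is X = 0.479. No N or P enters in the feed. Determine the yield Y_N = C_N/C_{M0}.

0.115

Exit C_M = C_{M0}(1−X) = 5.70×0.521 = 2.970 kmol/m³.
A CSTR operates uniformly at the exit composition, giving r_N = 1.411 and r_P = 4.468 (each k·C_M^n at C_M = 2.970).
Fraction of consumed M going to N: r_N/(r_N+r_P) = 0.2400.
C_N = 0.2400·C_{M0}·X = 0.2400×5.70×0.479 = 0.655 kmol/m³; Y_N = C_N/C_{M0} = 0.115.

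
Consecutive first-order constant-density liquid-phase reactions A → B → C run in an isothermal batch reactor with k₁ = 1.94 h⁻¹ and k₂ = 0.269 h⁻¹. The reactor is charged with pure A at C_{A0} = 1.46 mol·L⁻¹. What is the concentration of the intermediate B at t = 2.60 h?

For first-order series with pure A initially, C_B(t) = k₁C_{A0}/(k₂−k₁)·(e^(−k₁t) − e^(−k₂t)).
e^(−k₁t) = e^(−1.94×2.60) = e^(−5.044) = 0.006448; e^(−k₂t) = e^(−0.6994) = 0.4969.
C_B = 1.94×1.46/(0.269−1.94) × (0.006448−0.4969) = (-1.695)×(-0.4904) = 0.8313 mol·L⁻¹.

0.831 mol·L⁻¹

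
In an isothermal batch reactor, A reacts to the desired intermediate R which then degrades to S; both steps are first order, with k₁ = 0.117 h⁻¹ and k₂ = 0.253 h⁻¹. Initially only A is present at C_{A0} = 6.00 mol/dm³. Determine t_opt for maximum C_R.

For first-order series the maximum of C_R occurs at t_opt = ln(k₂/k₁)/(k₂−k₁).
= ln(0.253/0.117)/(0.253−0.117) = ln(2.162)/0.1360 = 0.7712/0.1360 = 5.67 h.

5.67 h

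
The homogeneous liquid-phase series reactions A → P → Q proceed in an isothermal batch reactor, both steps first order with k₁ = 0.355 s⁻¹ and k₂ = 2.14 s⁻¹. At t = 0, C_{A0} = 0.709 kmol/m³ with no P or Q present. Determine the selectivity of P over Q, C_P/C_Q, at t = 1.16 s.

For first-order series with pure A initially, C_P(t) = k₁C_{A0}/(k₂−k₁)·(e^(−k₁t) − e^(−k₂t)).
e^(−k₁t) = e^(−0.355×1.16) = e^(−0.4118) = 0.6625; e^(−k₂t) = e^(−2.482) = 0.08354.
C_P = 0.355×0.709/(2.14−0.355) × (0.6625−0.08354) = 0.1410×0.5789 = 0.08163 kmol/m³.
C_A = C_{A0}e^(−k₁t) = 0.4697 kmol/m³, so C_Q = C_{A0}−C_A−C_P = 0.1577 kmol/m³; C_P/C_Q = 0.518.

0.518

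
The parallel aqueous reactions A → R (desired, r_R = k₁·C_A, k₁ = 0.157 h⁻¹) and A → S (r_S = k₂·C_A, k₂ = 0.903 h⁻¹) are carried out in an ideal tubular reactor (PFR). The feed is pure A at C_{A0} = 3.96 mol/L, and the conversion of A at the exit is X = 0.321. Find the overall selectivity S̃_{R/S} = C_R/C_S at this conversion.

C_A = C_{A0}(1−X) = 2.689 mol/L.
Both paths are first order in A, so the instantaneous fraction to R is constant: dC_R/d(−C_A) = k₁/(k₁+k₂) = 0.1481.
C_R = 0.1481·(C_{A0}−C_A) = 0.1481×1.271 = 0.188 mol/L.
C_S = (C_{A0}−C_A)−C_R = 1.083 mol/L; S̃_{R/S} = 0.1883/1.083 = 0.174.

0.174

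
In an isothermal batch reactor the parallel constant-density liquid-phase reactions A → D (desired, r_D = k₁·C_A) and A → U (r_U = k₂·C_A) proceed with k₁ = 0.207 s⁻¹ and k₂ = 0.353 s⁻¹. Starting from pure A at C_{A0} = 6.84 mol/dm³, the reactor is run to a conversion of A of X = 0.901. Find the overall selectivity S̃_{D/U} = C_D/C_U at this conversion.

0.586

C_A = C_{A0}(1−X) = 0.6772 mol/dm³.
Both paths are first order in A, so the instantaneous fraction to D is constant: dC_D/d(−C_A) = k₁/(k₁+k₂) = 0.3696.
C_D = 0.3696·(C_{A0}−C_A) = 0.3696×6.163 = 2.28 mol/dm³.
C_U = (C_{A0}−C_A)−C_D = 3.885 mol/dm³; S̃_{D/U} = 2.278/3.885 = 0.586.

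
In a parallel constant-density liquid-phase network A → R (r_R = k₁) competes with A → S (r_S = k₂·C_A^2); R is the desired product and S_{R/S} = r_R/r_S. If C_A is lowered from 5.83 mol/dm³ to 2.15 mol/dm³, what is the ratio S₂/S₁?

7.35

S_{R/S} = (k₁/k₂)·C_A^-2, so S₂/S₁ = (C_{A,2}/C_{A,1})^-2.
= (2.15/5.83)^(-2) = (0.3688)^(-2) = 7.35.
Selectivity toward R rises as C_A falls — low-concentration operation is favoured.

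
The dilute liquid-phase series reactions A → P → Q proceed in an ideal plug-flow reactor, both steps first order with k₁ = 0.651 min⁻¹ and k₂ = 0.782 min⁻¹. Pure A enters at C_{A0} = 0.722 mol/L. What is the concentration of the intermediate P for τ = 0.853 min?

0.218 mol/L

The intermediate concentration in a first-order A→B→C sequence is C_P = k₁C_{A0}(e^(−k₁τ) − e^(−k₂τ))/(k₂−k₁).
e^(−k₁τ) = e^(−0.651×0.853) = e^(−0.5553) = 0.5739; e^(−k₂τ) = e^(−0.6670) = 0.5132.
C_P = 0.651×0.722/(0.782−0.651) × (0.5739−0.5132) = 3.588×0.06068 = 0.2177 mol/L.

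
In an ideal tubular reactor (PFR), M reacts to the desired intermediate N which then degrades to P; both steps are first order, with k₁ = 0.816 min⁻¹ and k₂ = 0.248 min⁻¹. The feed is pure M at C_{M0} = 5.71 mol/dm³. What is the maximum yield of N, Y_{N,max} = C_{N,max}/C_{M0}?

For a first-order series the maximum intermediate yield is C_{N,max}/C_{M0} = (k₁/k₂)^[k₂/(k₂−k₁)].
= (0.816/0.248)^(0.248/(0.248−0.816)) = (3.290)^(-0.4366) = 0.5945.

0.595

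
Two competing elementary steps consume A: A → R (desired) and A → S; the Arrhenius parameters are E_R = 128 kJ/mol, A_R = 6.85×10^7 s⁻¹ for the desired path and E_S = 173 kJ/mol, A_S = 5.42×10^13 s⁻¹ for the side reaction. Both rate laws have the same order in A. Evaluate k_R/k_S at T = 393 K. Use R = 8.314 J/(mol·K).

With equal orders, S_{R/S} = k_R/k_S = (A_R/A_S)·exp[(E_S−E_R)/(RT)].
(E_S−E_R)/(RT) = (173−128)×10³/(8.314×393) = 45000/3267 = 13.77.
k_R/k_S = (6.85×10^7/5.42×10^13)·exp(13.77) = 1.264×10^-6 × 9.578×10^5 = 1.21.
Since E_R < E_S, lowering the temperature improves selectivity toward R.

1.21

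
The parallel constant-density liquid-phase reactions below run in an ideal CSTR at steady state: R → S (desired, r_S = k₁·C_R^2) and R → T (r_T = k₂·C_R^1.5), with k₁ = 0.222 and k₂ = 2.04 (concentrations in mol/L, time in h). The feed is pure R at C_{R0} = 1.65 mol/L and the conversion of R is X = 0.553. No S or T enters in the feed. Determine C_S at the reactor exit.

Exit C_R = C_{R0}(1−X) = 1.65×0.447 = 0.7375 mol/L.
In a CSTR the entire volume is at exit conditions, so r_S = 0.222×0.7375^2 = 0.1208 and r_T = 2.04×0.7375^1.5 = 1.292.
Fraction of consumed R going to S: r_S/(r_S+r_T) = 0.08547.
C_S = 0.08547·C_{R0}·X = 0.08547×1.65×0.553 = 0.0780 mol/L.

0.0780 mol/L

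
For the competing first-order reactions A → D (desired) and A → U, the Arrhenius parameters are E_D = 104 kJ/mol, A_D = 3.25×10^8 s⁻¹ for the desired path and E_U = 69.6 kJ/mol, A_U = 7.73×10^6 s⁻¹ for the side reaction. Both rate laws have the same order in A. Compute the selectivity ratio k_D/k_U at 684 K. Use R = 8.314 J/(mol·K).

0.0992

k_D/k_U = (A_D/A_U)·exp[−(E_D−E_U)/(RT)] = (A_D/A_U)·exp[(E_U−E_D)/(RT)].
(E_U−E_D)/(RT) = (69.6−104)×10³/(8.314×684) = -34400/5687 = -6.049.
k_D/k_U = (3.25×10^8/7.73×10^6)·exp(-6.049) = 42.04 × 0.002360 = 0.0992.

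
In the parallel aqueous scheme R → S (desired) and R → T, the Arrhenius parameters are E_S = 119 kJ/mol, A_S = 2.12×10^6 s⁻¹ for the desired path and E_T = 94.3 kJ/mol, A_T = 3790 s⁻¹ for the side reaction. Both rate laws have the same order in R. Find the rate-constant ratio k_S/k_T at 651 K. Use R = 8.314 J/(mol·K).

5.83

Since both paths have the same order in R, the concentration cancels and S_{S/T} = k_S/k_T = (A_S/A_T)·exp[(E_T−E_S)/(RT)].
(E_T−E_S)/(RT) = (94.3−119)×10³/(8.314×651) = -24700/5412 = -4.564.
k_S/k_T = (2.12×10^6/3790)·exp(-4.564) = 559.4 × 0.01042 = 5.83.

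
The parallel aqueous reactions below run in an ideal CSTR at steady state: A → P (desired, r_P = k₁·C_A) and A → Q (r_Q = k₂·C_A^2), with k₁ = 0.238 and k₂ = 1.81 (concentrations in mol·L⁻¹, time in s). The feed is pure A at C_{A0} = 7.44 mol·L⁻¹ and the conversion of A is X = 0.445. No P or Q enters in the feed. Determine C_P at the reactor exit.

0.102 mol·L⁻¹

Exit C_A = C_{A0}(1−X) = 7.44×0.555 = 4.129 mol·L⁻¹.
Rates in a CSTR are evaluated at the outlet concentration: r_P = 0.238×4.129 = 0.9827, r_Q = 1.81×4.129^2 = 30.86.
Fraction of consumed A going to P: r_P/(r_P+r_Q) = 0.03086.
C_P = 0.03086·C_{A0}·X = 0.03086×7.44×0.445 = 0.102 mol·L⁻¹.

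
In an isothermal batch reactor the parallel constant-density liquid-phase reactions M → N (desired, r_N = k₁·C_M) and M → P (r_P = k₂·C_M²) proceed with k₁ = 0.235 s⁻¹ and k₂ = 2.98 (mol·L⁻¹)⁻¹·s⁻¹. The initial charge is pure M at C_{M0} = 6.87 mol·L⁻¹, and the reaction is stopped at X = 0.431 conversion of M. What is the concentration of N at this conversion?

0.0438 mol·L⁻¹

C_M = C_{M0}(1−X) = 3.909 mol·L⁻¹.
Along a PFR/batch, dC_N/dC_M = −r_N/(r_N+r_P) = −k₁/(k₁+k₂·C_M).
Integrating from C_{M0} to C_M: C_N = (0.235/2.98)·ln[(0.235+2.98·6.87)/(0.235+2.98·3.91)] = 0.07886·ln(20.71/11.88) = 0.04379 mol·L⁻¹.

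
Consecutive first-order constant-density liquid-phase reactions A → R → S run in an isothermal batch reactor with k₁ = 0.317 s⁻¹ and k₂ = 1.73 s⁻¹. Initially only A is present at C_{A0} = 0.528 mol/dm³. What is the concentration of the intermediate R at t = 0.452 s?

The intermediate concentration in a first-order A→B→C sequence is C_R = k₁C_{A0}(e^(−k₁t) − e^(−k₂t))/(k₂−k₁).
e^(−k₁t) = e^(−0.317×0.452) = e^(−0.1433) = 0.8665; e^(−k₂t) = e^(−0.7820) = 0.4575.
C_R = 0.317×0.528/(1.73−0.317) × (0.8665−0.4575) = 0.1185×0.4090 = 0.04845 mol/dm³.

0.0484 mol/dm³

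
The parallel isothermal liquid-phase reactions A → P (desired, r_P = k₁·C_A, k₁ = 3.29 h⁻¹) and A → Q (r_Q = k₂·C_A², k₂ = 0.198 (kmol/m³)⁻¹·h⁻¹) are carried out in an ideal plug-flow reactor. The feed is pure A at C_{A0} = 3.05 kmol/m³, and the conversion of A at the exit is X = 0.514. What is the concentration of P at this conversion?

C_A = C_{A0}(1−X) = 1.482 kmol/m³.
Along a PFR/batch, dC_P/dC_A = −r_P/(r_P+r_Q) = −k₁/(k₁+k₂·C_A).
Integrating from C_{A0} to C_A: C_P = (3.29/0.198)·ln[(3.29+0.198·3.05)/(3.29+0.198·1.48)] = 16.62·ln(3.894/3.583) = 1.380 kmol/m³.

1.38 kmol/m³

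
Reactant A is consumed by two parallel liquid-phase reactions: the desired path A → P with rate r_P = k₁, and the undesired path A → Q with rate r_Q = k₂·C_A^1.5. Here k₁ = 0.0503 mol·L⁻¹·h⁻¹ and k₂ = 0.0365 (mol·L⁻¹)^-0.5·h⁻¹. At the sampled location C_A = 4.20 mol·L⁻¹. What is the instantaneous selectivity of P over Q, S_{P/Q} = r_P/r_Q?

S_{P/Q} = r_P/r_Q = (k₁)/(k₂·C_A^1.5) = (k₁/k₂)·C_A^-1.5.
= (0.0503) / (0.0365×4.200^1.5) = 0.05030/0.3142 = 0.160.
The undesired path is higher order in A, so low C_A (CSTR or dilute feed) favours P.

0.160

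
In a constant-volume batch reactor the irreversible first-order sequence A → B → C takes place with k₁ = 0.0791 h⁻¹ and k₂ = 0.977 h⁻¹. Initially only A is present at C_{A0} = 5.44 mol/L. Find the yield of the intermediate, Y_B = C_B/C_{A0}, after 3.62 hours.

0.0636

Solving the coupled first-order balances gives C_B(t) = [k₁/(k₂−k₁)]·C_{A0}·(e^(−k₁t) − e^(−k₂t)).
e^(−k₁t) = e^(−0.0791×3.62) = e^(−0.2863) = 0.7510; e^(−k₂t) = e^(−3.537) = 0.02911.
C_B = 0.0791×5.44/(0.977−0.0791) × (0.7510−0.02911) = 0.4792×0.7219 = 0.3460 mol/L.
Y_B = C_B/C_{A0} = 0.3460/5.44 = 0.0636.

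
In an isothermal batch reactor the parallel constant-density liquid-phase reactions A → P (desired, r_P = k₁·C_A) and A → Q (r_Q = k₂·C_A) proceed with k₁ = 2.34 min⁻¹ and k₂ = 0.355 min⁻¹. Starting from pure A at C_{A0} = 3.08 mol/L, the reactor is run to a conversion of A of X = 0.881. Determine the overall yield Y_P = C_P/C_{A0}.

C_A = C_{A0}(1−X) = 0.3665 mol/L.
Both paths are first order in A, so the instantaneous fraction to P is constant: dC_P/d(−C_A) = k₁/(k₁+k₂) = 0.8683.
C_P = 0.8683·(C_{A0}−C_A) = 0.8683×2.713 = 2.36 mol/L.
Y_P = C_P/C_{A0} = 2.356/3.08 = 0.765.

0.765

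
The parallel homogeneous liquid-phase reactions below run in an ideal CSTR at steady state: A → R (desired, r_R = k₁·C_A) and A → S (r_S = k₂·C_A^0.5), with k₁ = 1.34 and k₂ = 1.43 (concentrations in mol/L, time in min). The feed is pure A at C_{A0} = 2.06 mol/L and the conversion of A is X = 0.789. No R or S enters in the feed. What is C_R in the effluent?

0.621 mol/L

Exit C_A = C_{A0}(1−X) = 2.06×0.211 = 0.4347 mol/L.
In a CSTR the entire volume is at exit conditions, so r_R = 1.34×0.4347 = 0.5824 and r_S = 1.43×0.4347^0.5 = 0.9428.
Fraction of consumed A going to R: r_R/(r_R+r_S) = 0.3819.
C_R = 0.3819·C_{A0}·X = 0.3819×2.06×0.789 = 0.621 mol/L.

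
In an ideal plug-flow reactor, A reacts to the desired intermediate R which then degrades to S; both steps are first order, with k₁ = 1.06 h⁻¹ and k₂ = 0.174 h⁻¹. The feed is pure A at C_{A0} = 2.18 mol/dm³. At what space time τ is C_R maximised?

2.04 h

The intermediate peaks when r₁ = r₂, i.e. k₁e^(−k₁τ) = k₂e^(−k₂τ), giving τ_opt = ln(k₂/k₁)/(k₂−k₁).
= ln(0.174/1.06)/(0.174−1.06) = ln(0.1642)/-0.8860 = -1.807/-0.8860 = 2.04 h.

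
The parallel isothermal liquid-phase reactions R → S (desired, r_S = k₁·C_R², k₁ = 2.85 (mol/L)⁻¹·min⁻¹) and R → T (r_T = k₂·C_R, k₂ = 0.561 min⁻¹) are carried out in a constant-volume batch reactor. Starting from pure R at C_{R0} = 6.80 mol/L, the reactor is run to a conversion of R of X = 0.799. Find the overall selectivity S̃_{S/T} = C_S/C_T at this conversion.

17.4

C_R = C_{R0}(1−X) = 1.367 mol/L.
Along a PFR/batch, dC_T/dC_R = −r_T/(r_S+r_T) = −k₂/(k₂+k₁·C_R).
Integrating from C_{R0} to C_R: C_T = (0.561/2.85)·ln[(0.561+2.85·6.80)/(0.561+2.85·1.37)] = 0.1968·ln(19.94/4.456) = 0.2950 mol/L.
Then C_S = (C_{R0}−C_R) − C_T = 5.433 − 0.2950 = 5.138 mol/L.
S̃_{S/T} = C_S/C_T = 5.138/0.2950 = 17.4.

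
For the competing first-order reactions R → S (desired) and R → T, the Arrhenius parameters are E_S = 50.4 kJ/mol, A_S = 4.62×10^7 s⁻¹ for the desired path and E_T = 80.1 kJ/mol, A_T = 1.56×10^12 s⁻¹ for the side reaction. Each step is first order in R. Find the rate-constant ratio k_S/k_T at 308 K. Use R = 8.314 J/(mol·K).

With equal orders, S_{S/T} = k_S/k_T = (A_S/A_T)·exp[(E_T−E_S)/(RT)].
(E_T−E_S)/(RT) = (80.1−50.4)×10³/(8.314×308) = 29700/2561 = 11.60.
k_S/k_T = (4.62×10^7/1.56×10^12)·exp(11.60) = 2.962×10^-5 × 1.089×10^5 = 3.23.
Since E_S < E_T, lowering the temperature improves selectivity toward S.

3.23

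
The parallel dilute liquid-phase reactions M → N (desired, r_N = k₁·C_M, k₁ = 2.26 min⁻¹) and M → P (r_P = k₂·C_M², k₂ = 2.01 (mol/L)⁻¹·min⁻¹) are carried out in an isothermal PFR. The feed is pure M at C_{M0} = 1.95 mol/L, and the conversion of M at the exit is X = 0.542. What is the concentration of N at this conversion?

C_M = C_{M0}(1−X) = 0.8931 mol/L.
Along a PFR/batch, dC_N/dC_M = −r_N/(r_N+r_P) = −k₁/(k₁+k₂·C_M).
Integrating from C_{M0} to C_M: C_N = (2.26/2.01)·ln[(2.26+2.01·1.95)/(2.26+2.01·0.893)] = 1.124·ln(6.179/4.055) = 0.4736 mol/L.

0.474 mol/L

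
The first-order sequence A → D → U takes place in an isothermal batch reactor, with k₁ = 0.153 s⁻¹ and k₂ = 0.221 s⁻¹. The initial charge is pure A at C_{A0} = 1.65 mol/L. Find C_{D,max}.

For a first-order series the maximum intermediate yield is C_{D,max}/C_{A0} = (k₁/k₂)^[k₂/(k₂−k₁)].
= (0.153/0.221)^(0.221/(0.221−0.153)) = (0.6923)^(3.250) = 0.3027.
C_{D,max} = 0.3027×1.65 = 0.499 mol/L.

0.499 mol/L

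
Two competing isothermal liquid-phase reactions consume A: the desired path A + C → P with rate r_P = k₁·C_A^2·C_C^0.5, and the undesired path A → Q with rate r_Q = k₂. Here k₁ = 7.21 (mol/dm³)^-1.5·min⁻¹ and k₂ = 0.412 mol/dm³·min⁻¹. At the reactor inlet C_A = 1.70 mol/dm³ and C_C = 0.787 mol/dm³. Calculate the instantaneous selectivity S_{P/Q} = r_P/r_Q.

44.9

S_{P/Q} = r_P/r_Q = (k₁·C_A^2·C_C^0.5)/(k₂) = (k₁/k₂)·C_A^2·C_C^0.5.
= (7.21×1.700^2×0.7870^0.5) / (0.412) = 18.49/0.4120 = 44.9.
Since the desired path is higher order in A, keeping C_A high (PFR or concentrated feed) favours P.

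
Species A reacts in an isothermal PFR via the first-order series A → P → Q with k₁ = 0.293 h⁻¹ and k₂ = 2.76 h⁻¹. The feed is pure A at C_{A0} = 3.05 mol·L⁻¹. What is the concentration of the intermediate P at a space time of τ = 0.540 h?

The intermediate concentration in a first-order A→B→C sequence is C_P = k₁C_{A0}(e^(−k₁τ) − e^(−k₂τ))/(k₂−k₁).
e^(−k₁τ) = e^(−0.293×0.540) = e^(−0.1582) = 0.8537; e^(−k₂τ) = e^(−1.490) = 0.2253.
C_P = 0.293×3.05/(2.76−0.293) × (0.8537−0.2253) = 0.3622×0.6284 = 0.2276 mol·L⁻¹.

0.228 mol·L⁻¹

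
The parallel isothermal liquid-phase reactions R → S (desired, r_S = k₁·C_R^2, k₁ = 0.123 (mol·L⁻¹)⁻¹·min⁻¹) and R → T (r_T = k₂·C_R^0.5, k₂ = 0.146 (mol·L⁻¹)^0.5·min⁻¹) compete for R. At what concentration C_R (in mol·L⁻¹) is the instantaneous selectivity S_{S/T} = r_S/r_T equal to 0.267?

0.465 mol·L⁻¹

S_{S/T} = (k₁/k₂)·C_R^1.5 ⇒ C_R = (S·k₂/k₁)^(1/1.5).
= (0.267×0.146/0.123)^(0.6667) = (0.3169)^(0.6667) = 0.465 mol·L⁻¹.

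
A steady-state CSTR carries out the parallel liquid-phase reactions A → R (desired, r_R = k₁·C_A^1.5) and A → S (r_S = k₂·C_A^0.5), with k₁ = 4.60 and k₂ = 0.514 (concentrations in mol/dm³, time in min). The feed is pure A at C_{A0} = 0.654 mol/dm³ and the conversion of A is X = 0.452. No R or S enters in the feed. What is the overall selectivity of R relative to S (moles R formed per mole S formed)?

3.21

Exit C_A = C_{A0}(1−X) = 0.654×0.548 = 0.3584 mol/dm³.
A CSTR operates uniformly at the exit composition, giving r_R = 0.9870 and r_S = 0.3077 (each k·C_A^n at C_A = 0.3584).
Overall selectivity = C_R/C_S = r_Rτ/(r_Sτ) = r_R/r_S = 3.21.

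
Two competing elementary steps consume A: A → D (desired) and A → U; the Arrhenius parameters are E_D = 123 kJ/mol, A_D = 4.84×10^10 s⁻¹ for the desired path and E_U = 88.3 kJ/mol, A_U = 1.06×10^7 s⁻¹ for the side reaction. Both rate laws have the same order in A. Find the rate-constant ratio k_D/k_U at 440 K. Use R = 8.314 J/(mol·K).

0.347

Since both paths have the same order in A, the concentration cancels and S_{D/U} = k_D/k_U = (A_D/A_U)·exp[(E_U−E_D)/(RT)].
(E_U−E_D)/(RT) = (88.3−123)×10³/(8.314×440) = -34700/3658 = -9.486.
k_D/k_U = (4.84×10^10/1.06×10^7)·exp(-9.486) = 4566 × 7.593×10^-5 = 0.347.
Since E_D > E_U, raising the temperature improves selectivity toward D.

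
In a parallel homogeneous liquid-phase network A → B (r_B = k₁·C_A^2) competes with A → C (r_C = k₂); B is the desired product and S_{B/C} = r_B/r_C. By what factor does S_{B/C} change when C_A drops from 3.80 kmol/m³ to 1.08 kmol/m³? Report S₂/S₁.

S_{B/C} = (k₁/k₂)·C_A^2, so S₂/S₁ = (C_{A,2}/C_{A,1})^2.
= (1.08/3.80)^2 = (0.2842)^2 = 0.0808.
Selectivity toward B falls as C_A falls — high-concentration operation is favoured.

0.0808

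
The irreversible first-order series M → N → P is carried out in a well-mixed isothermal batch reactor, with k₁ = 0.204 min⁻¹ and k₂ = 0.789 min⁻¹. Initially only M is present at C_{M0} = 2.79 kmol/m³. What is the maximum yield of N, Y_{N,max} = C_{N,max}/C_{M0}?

0.161

At the optimum, C_{N,max}/C_{M0} = (k₁/k₂)^[k₂/(k₂−k₁)].
= (0.204/0.789)^(0.789/(0.789−0.204)) = (0.2586)^(1.349) = 0.1613.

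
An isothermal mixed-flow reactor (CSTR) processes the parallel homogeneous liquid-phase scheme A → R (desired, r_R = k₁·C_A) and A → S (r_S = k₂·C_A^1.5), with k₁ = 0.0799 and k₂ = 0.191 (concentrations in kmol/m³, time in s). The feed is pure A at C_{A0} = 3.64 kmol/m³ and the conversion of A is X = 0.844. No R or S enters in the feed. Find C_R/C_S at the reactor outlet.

Exit C_A = C_{A0}(1−X) = 3.64×0.156 = 0.5678 kmol/m³.
A CSTR operates uniformly at the exit composition, giving r_R = 0.04537 and r_S = 0.08173 (each k·C_A^n at C_A = 0.5678).
Overall selectivity = C_R/C_S = r_Rτ/(r_Sτ) = r_R/r_S = 0.555.

0.555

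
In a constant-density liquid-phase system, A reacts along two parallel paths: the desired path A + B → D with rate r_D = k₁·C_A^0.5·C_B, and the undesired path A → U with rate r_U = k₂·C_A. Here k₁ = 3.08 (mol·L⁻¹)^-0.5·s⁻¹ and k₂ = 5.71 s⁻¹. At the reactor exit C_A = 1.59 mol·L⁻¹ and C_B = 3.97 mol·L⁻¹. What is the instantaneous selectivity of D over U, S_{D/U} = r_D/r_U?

1.70

S_{D/U} = r_D/r_U = (k₁·C_A^0.5·C_B)/(k₂·C_A) = (k₁/k₂)·C_A^-0.5·C_B.
= (3.08×1.590^0.5×3.970) / (5.71×1.590) = 15.42/9.079 = 1.70.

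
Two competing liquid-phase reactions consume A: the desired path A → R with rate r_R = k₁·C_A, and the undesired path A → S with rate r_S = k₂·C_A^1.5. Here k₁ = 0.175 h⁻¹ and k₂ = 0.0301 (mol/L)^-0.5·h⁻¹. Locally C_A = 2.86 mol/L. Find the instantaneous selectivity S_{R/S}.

3.44

S_{R/S} = r_R/r_S = (k₁·C_A)/(k₂·C_A^1.5) = (k₁/k₂)·C_A^-0.5.
= (0.175×2.860) / (0.0301×2.860^1.5) = 0.5005/0.1456 = 3.44.
The undesired path is higher order in A, so low C_A (CSTR or dilute feed) favours R.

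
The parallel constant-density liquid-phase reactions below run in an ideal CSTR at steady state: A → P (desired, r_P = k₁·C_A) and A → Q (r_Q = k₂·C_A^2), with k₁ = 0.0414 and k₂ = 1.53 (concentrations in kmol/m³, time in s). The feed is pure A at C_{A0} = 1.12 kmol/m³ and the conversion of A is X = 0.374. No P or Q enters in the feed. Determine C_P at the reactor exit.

Exit C_A = C_{A0}(1−X) = 1.12×0.626 = 0.7011 kmol/m³.
Rates in a CSTR are evaluated at the outlet concentration: r_P = 0.0414×0.7011 = 0.02903, r_Q = 1.53×0.7011^2 = 0.7521.
Fraction of consumed A going to P: r_P/(r_P+r_Q) = 0.03716.
C_P = 0.03716·C_{A0}·X = 0.03716×1.12×0.374 = 0.0156 kmol/m³.

0.0156 kmol/m³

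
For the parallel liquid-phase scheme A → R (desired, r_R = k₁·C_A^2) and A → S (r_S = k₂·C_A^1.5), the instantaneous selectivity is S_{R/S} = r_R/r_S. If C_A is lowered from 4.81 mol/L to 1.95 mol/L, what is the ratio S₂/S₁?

S_{R/S} = (k₁/k₂)·C_A^0.5, so S₂/S₁ = (C_{A,2}/C_{A,1})^0.5.
= (1.95/4.81)^0.5 = (0.4054)^0.5 = 0.637.

0.637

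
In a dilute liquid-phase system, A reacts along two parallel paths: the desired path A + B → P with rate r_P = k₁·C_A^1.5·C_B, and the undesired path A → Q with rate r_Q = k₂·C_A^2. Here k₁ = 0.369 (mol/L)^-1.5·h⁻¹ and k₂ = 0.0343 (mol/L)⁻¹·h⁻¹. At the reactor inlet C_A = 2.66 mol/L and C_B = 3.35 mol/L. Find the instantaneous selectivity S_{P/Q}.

22.1

S_{P/Q} = r_P/r_Q = (k₁·C_A^1.5·C_B)/(k₂·C_A^2) = (k₁/k₂)·C_A^-0.5·C_B.
= (0.369×2.660^1.5×3.350) / (0.0343×2.660^2) = 5.363/0.2427 = 22.1.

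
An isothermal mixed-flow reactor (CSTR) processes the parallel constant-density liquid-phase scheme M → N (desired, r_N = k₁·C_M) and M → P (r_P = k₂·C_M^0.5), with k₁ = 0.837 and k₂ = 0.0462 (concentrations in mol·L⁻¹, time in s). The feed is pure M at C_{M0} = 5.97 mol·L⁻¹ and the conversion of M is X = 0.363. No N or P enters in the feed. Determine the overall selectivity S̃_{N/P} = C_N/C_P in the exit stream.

35.3

Exit C_M = C_{M0}(1−X) = 5.97×0.637 = 3.803 mol·L⁻¹.
In a CSTR the entire volume is at exit conditions, so r_N = 0.837×3.803 = 3.183 and r_P = 0.0462×3.803^0.5 = 0.09009.
Overall selectivity = C_N/C_P = r_Nτ/(r_Pτ) = r_N/r_P = 35.3.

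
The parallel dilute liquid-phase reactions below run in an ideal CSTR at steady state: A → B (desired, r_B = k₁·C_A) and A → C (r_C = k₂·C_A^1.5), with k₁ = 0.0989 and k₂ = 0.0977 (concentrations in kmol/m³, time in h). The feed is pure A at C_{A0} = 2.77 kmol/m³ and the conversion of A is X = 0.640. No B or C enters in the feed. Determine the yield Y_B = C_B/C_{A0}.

0.322

Exit C_A = C_{A0}(1−X) = 2.77×0.360 = 0.9972 kmol/m³.
Rates in a CSTR are evaluated at the outlet concentration: r_B = 0.0989×0.9972 = 0.09862, r_C = 0.0977×0.9972^1.5 = 0.09729.
Fraction of consumed A going to B: r_B/(r_B+r_C) = 0.5034.
C_B = 0.5034·C_{A0}·X = 0.5034×2.77×0.640 = 0.892 kmol/m³; Y_B = C_B/C_{A0} = 0.322.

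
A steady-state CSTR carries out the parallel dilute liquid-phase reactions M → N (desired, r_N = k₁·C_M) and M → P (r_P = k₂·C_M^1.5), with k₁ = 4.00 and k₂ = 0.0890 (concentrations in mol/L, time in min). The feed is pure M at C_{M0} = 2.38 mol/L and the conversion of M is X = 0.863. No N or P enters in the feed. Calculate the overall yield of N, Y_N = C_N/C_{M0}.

0.852

Exit C_M = C_{M0}(1−X) = 2.38×0.137 = 0.3261 mol/L.
In a CSTR the entire volume is at exit conditions, so r_N = 4.00×0.3261 = 1.304 and r_P = 0.0890×0.3261^1.5 = 0.01657.
Fraction of consumed M going to N: r_N/(r_N+r_P) = 0.9875.
C_N = 0.9875·C_{M0}·X = 0.9875×2.38×0.863 = 2.03 mol/L; Y_N = C_N/C_{M0} = 0.852.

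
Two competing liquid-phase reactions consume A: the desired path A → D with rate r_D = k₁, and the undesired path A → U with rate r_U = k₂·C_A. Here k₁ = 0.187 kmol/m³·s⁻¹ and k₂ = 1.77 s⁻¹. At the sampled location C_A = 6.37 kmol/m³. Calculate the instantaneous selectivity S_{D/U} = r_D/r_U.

S_{D/U} = r_D/r_U = (k₁)/(k₂·C_A) = (k₁/k₂)·C_A⁻¹.
= (0.187) / (1.77×6.370) = 0.1870/11.27 = 0.0166.
The undesired path is higher order in A, so low C_A (CSTR or dilute feed) favours D.

0.0166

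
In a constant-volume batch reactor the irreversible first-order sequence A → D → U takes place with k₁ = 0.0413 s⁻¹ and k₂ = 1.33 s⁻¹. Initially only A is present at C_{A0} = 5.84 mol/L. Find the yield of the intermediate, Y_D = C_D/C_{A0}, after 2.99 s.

Solving the coupled first-order balances gives C_D(t) = [k₁/(k₂−k₁)]·C_{A0}·(e^(−k₁t) − e^(−k₂t)).
e^(−k₁t) = e^(−0.0413×2.99) = e^(−0.1235) = 0.8838; e^(−k₂t) = e^(−3.977) = 0.01875.
C_D = 0.0413×5.84/(1.33−0.0413) × (0.8838−0.01875) = 0.1872×0.8651 = 0.1619 mol/L.
Y_D = C_D/C_{A0} = 0.1619/5.84 = 0.0277.

0.0277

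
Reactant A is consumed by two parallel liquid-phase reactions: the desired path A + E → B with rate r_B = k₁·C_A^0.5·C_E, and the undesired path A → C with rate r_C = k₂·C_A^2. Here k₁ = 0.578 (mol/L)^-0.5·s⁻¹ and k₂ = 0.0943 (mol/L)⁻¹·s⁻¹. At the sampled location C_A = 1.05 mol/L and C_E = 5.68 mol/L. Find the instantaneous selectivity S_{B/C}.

S_{B/C} = r_B/r_C = (k₁·C_A^0.5·C_E)/(k₂·C_A^2) = (k₁/k₂)·C_A^-1.5·C_E.
= (0.578×1.050^0.5×5.680) / (0.0943×1.050^2) = 3.364/0.1040 = 32.4.

32.4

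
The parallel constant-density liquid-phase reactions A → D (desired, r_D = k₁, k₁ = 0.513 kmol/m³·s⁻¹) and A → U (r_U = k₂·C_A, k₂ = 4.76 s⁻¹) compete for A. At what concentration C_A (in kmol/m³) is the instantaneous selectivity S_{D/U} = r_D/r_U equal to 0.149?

S_{D/U} = (k₁/k₂)·C_A⁻¹ ⇒ C_A = (S·k₂/k₁)^(-1).
= (0.149×4.76/0.513)^(-1) = (1.383)^(-1) = 0.723 kmol/m³.

0.723 kmol/m³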